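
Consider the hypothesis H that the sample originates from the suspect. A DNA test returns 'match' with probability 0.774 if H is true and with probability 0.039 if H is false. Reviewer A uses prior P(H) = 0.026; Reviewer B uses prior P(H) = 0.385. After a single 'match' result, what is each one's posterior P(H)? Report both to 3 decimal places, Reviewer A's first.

P('+'|H) = 0.774, P('+'|¬H) = 0.039.
Reviewer A: numerator 0.774·0.026 = 0.020124; evidence = 0.020124+0.039·0.974 = 0.058110; posterior = 0.346.
Reviewer B: numerator 0.774·0.385 = 0.29799; evidence = 0.29799+0.039·0.615 = 0.32198; posterior = 0.926.

Reviewer A: 0.346; Reviewer B: 0.926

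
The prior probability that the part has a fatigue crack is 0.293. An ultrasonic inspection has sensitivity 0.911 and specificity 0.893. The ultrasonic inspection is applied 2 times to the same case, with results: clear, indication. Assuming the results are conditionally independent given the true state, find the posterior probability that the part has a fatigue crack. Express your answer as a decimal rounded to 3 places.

Let H be the event that the part has a fatigue crack; start with P(H) = 0.293. P('indication'|H) = 0.911, P('indication'|¬H) = 0.107.
Update on result 1 ('clear'): P(H) ← 0.089·0.2930 / (0.089·0.2930 + 0.893·0.7070) = 0.026077/0.65743 = 0.0397.
Update on result 2 ('indication'): P(H) ← 0.911·0.0397 / (0.911·0.0397 + 0.107·0.9603) = 0.036135/0.13889 = 0.2602.

Posterior P(H) ≈ 0.260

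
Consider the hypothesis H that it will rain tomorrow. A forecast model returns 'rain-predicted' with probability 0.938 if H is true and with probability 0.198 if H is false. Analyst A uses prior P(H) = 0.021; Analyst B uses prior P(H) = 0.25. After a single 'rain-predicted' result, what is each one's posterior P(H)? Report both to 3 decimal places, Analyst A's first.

Analyst A: 0.092; Analyst B: 0.612

P('+'|H) = 0.938, P('+'|¬H) = 0.198.
Analyst A: numerator 0.938·0.021 = 0.019698; evidence = 0.019698+0.198·0.979 = 0.21354; posterior = 0.092.
Analyst B: numerator 0.938·0.25 = 0.23450; evidence = 0.23450+0.198·0.75 = 0.38300; posterior = 0.612.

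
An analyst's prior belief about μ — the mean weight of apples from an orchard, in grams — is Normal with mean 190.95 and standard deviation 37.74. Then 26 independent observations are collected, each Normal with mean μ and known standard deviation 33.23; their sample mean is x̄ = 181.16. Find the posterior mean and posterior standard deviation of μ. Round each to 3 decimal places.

With known σ, the Normal prior is conjugate. Weight on the data is w = (n/σ²)/(n/σ² + 1/τ₀²) = 0.0235458/(0.0235458+0.00070210) = 0.97105.
Posterior mean = w·x̄ + (1−w)·μ₀ = 0.97105·181.16 + 0.028955·190.95 = 181.443. Posterior variance = 1/(0.0235458+0.00070210) = 41.2408, so SD = 6.422.

Posterior mean ≈ 181.443; posterior SD ≈ 6.422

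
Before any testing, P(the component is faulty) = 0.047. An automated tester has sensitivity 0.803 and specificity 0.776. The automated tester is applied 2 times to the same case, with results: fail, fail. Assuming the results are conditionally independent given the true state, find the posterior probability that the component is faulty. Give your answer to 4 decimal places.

With H the event that the component is faulty, the joint likelihood of the observed sequence is P(data|H) = 0.803·0.803 = 0.64481 and P(data|¬H) = 0.224·0.224 = 0.050176.
Bayes: P(H|data) = 0.047·0.64481 / (0.047·0.64481 + 0.953·0.050176) = 0.030306/0.078124 = 0.3879.

Posterior P(H) ≈ 0.3879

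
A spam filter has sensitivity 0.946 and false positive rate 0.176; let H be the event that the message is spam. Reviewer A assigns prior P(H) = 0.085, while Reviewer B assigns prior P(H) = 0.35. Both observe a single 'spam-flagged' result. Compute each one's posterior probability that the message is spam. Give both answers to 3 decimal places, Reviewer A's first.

The likelihood ratio for a 'spam-flagged' result is 0.946/0.176 = 5.3750.
Reviewer A: prior odds 0.085/0.915 = 0.092896; posterior odds 0.49932; posterior probability 0.333.
Reviewer B: prior odds 0.35/0.65 = 0.53846; posterior odds 2.8942; posterior probability 0.743.

Reviewer A: 0.333; Reviewer B: 0.743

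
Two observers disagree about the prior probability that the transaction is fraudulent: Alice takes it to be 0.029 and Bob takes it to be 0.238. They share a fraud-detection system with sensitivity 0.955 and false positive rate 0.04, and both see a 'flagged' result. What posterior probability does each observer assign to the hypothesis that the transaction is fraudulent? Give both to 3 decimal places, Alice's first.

Alice: 0.416; Bob: 0.882

The likelihood ratio for a 'flagged' result is 0.955/0.04 = 23.875.
Alice: prior odds 0.029/0.971 = 0.029866; posterior odds 0.71305; posterior probability 0.416.
Bob: prior odds 0.238/0.762 = 0.31234; posterior odds 7.4570; posterior probability 0.882.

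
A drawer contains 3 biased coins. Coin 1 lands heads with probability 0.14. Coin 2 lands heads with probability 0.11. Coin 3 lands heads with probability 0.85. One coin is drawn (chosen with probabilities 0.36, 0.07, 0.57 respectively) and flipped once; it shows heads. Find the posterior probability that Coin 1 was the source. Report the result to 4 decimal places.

Tabulate prior·likelihood by source: [1] prior 0.36, lik 0.14, product 0.05040; [2] prior 0.07, lik 0.11, product 0.007700; [3] prior 0.57, lik 0.85, product 0.4845.
Normalizing constant = 0.54260; the posterior for Coin 1 is its product over the sum, 0.05040/0.54260 = 0.0929.

Posterior probability ≈ 0.0929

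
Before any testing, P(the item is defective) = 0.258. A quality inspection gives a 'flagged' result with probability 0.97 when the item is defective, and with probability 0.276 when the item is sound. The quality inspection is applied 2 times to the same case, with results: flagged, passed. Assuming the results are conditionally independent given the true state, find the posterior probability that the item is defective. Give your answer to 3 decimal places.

Posterior P(H) ≈ 0.048

With H the event that the item is defective, the joint likelihood of the observed sequence is P(data|H) = 0.97·0.03 = 0.029100 and P(data|¬H) = 0.276·0.724 = 0.19982.
Bayes: P(H|data) = 0.258·0.029100 / (0.258·0.029100 + 0.742·0.19982) = 0.0075078/0.15578 = 0.0482.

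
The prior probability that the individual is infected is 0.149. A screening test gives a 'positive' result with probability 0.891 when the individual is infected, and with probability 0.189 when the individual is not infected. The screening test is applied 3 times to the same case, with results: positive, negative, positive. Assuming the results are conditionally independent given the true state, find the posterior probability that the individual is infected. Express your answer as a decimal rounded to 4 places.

Let H be the event that the individual is infected; start with P(H) = 0.149. P('positive'|H) = 0.891, P('positive'|¬H) = 0.189.
Update on result 1 ('positive'): P(H) ← 0.891·0.1490 / (0.891·0.1490 + 0.189·0.8510) = 0.13276/0.29360 = 0.4522.
Update on result 2 ('negative'): P(H) ← 0.109·0.4522 / (0.109·0.4522 + 0.811·0.5478) = 0.049288/0.49357 = 0.0999.
Update on result 3 ('positive'): P(H) ← 0.891·0.0999 / (0.891·0.0999 + 0.189·0.9001) = 0.088975/0.25910 = 0.3434.

Posterior P(H) ≈ 0.3434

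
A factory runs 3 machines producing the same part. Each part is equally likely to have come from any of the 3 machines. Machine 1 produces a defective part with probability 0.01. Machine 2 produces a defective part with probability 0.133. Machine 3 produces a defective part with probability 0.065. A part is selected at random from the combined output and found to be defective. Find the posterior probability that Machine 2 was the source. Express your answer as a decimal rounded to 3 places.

P(defective|M1) = 0.01; P(defective|M2) = 0.133; P(defective|M3) = 0.065.
Prior × likelihood for each source: 0.333333·0.01=0.003333, 0.333333·0.133=0.04433, 0.333333·0.065=0.02167. Summing gives P(defective) = 0.069333.
P(Machine 2 | defective) = 0.04433 / 0.069333 = 0.639.

Posterior probability ≈ 0.639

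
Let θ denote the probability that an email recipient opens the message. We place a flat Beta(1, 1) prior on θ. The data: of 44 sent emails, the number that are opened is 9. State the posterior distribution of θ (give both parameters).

Posterior: Beta(10, 36)

Observing 9 successes and 35 failures updates Beta(1, 1) by adding the success and failure counts to the two shape parameters: α = 1+9 = 10, β = 1+35 = 36.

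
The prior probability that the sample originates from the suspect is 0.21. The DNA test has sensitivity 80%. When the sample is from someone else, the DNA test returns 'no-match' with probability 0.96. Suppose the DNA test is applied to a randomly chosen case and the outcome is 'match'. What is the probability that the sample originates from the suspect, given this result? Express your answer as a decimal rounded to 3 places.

P(H | E) ≈ 0.842

Write H for 'the sample originates from the suspect'. Prior odds H:¬H = 0.21/0.79 = 0.26582. For the 'match' outcome, the likelihood ratio is 0.8/0.04 = 20.000.
Posterior odds = 0.26582 × 20.000 = 5.3165, so P(H|E) = 5.3165/(1+5.3165) = 0.842.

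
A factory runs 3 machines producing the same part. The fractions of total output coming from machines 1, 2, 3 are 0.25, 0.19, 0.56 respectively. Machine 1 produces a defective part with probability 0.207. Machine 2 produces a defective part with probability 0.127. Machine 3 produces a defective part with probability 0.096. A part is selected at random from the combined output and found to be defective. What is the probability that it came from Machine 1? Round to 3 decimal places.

Posterior probability ≈ 0.399

P(defective|M1) = 0.207; P(defective|M2) = 0.127; P(defective|M3) = 0.096.
Prior × likelihood for each source: 0.25·0.207=0.05175, 0.19·0.127=0.02413, 0.56·0.096=0.05376. Summing gives P(defective) = 0.12964.
P(Machine 1 | defective) = 0.05175 / 0.12964 = 0.399.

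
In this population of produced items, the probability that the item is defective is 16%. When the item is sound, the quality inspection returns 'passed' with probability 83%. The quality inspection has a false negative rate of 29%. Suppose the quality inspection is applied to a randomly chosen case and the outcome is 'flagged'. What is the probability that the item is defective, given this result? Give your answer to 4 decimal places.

Write H for 'the item is defective'. Prior odds H:¬H = 0.16/0.84 = 0.19048. For the 'flagged' outcome, the likelihood ratio is 0.71/0.17 = 4.1765.
Posterior odds = 0.19048 × 4.1765 = 0.79552, so P(H|E) = 0.79552/(1+0.79552) = 0.4431.

P(H | E) ≈ 0.4431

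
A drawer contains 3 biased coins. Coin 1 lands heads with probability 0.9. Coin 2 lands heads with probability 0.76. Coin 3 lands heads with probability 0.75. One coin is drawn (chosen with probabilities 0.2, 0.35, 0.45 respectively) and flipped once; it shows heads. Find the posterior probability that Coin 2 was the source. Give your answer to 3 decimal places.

Posterior probability ≈ 0.340

P(heads|C1) = 0.9; P(heads|C2) = 0.76; P(heads|C3) = 0.75.
Prior × likelihood for each source: 0.2·0.9=0.1800, 0.35·0.76=0.2660, 0.45·0.75=0.3375. Summing gives P(heads) = 0.78350.
P(Coin 2 | heads) = 0.2660 / 0.78350 = 0.340.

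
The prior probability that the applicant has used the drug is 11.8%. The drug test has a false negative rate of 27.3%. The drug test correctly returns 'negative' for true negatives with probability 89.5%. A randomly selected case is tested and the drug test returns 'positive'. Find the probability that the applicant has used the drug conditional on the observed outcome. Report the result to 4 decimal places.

Write H for 'the applicant has used the drug'. Prior odds H:¬H = 0.118/0.882 = 0.13379. For the 'positive' outcome, the likelihood ratio is 0.727/0.105 = 6.9238.
Posterior odds = 0.13379 × 6.9238 = 0.92631, so P(H|E) = 0.92631/(1+0.92631) = 0.4809.

P(H | E) ≈ 0.4809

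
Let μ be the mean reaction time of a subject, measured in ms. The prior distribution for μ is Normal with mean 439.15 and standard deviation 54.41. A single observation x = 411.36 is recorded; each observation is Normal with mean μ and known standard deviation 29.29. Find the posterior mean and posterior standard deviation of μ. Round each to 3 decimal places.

With known σ, the Normal prior is conjugate. Weight on the data is w = (n/σ²)/(n/σ² + 1/τ₀²) = 0.00116563/(0.00116563+0.00033779) = 0.77532.
Posterior mean = w·x̄ + (1−w)·μ₀ = 0.77532·411.36 + 0.22468·439.15 = 417.604. Posterior variance = 1/(0.00116563+0.00033779) = 665.151, so SD = 25.791.

Posterior mean ≈ 417.604; posterior SD ≈ 25.791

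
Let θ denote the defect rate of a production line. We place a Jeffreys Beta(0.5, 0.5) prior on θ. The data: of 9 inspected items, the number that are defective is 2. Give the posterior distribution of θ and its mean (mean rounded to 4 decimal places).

Observing 2 successes and 7 failures updates Beta(0.5, 0.5) by adding the success and failure counts to the two shape parameters: α = 0.5+2 = 2.5, β = 0.5+7 = 7.5.
Posterior mean = α/(α+β) = 2.5/10 = 0.2500.

Posterior: Beta(2.5, 7.5); mean ≈ 0.2500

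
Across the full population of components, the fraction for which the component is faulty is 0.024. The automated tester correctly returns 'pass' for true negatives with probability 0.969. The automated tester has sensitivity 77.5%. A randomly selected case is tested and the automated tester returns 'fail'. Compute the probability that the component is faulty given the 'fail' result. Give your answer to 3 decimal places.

Write H for 'the component is faulty'. Prior odds H:¬H = 0.024/0.976 = 0.024590. For the 'fail' outcome, the likelihood ratio is 0.775/0.031 = 25.000.
Posterior odds = 0.024590 × 25.000 = 0.61475, so P(H|E) = 0.61475/(1+0.61475) = 0.381.

P(H | E) ≈ 0.381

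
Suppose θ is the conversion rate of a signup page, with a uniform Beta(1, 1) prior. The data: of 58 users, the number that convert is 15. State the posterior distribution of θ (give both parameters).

Posterior: Beta(16, 44)

Observing 15 successes and 43 failures updates Beta(1, 1) by adding the success and failure counts to the two shape parameters: α = 1+15 = 16, β = 1+43 = 44.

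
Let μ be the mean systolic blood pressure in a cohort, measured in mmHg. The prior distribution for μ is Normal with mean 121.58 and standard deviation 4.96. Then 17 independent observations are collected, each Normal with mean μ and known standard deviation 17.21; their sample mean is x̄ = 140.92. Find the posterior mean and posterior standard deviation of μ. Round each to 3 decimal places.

Posterior mean ≈ 132.902; posterior SD ≈ 3.194

With known σ, the Normal prior is conjugate. Weight on the data is w = (n/σ²)/(n/σ² + 1/τ₀²) = 0.0573967/(0.0573967+0.0406478) = 0.58542.
Posterior mean = w·x̄ + (1−w)·μ₀ = 0.58542·140.92 + 0.41458·121.58 = 132.902. Posterior variance = 1/(0.0573967+0.0406478) = 10.1995, so SD = 3.194.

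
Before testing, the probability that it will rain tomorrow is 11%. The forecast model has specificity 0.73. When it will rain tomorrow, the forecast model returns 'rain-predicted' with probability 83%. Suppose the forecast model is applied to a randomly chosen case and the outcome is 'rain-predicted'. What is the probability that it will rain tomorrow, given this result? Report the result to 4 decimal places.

P(H | E) ≈ 0.2753

Let H be the event that it will rain tomorrow. P(H) = 0.11, so P(¬H) = 0.89. With E the 'rain-predicted' result, P(E|H) = 0.83 and P(E|¬H) = 0.27.
P(E) = 0.83·0.11 + 0.27·0.89 = 0.091300 + 0.24030 = 0.33160.
By Bayes' theorem, P(H|E) = 0.091300 / 0.33160 = 0.2753.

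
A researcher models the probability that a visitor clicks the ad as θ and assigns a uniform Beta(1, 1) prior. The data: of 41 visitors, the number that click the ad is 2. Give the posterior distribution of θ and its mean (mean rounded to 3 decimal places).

The binomial likelihood is conjugate to the Beta prior: with 2 successes and 39 failures, the posterior is Beta(1+2, 1+39) = Beta(3, 40).
E[θ | data] = 3/(3+40) = 0.070.

Posterior: Beta(3, 40); mean ≈ 0.070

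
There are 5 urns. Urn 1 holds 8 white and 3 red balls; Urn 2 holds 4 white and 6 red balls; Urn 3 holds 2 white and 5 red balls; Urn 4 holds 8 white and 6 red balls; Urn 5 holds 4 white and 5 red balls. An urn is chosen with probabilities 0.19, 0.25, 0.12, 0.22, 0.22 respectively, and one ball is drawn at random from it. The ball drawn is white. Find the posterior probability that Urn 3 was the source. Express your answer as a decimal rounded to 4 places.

P(white|Urn 1) = 0.7273; P(white|Urn 2) = 0.4; P(white|Urn 3) = 0.2857; P(white|Urn 4) = 0.5714; P(white|Urn 5) = 0.4444.
Prior × likelihood for each source: 0.19·0.7273=0.1382, 0.25·0.4=0.1000, 0.12·0.2857=0.03429, 0.22·0.5714=0.1257, 0.22·0.4444=0.09778. Summing gives P(white) = 0.49596.
P(Urn 3 | white) = 0.03429 / 0.49596 = 0.0691.

Posterior probability ≈ 0.0691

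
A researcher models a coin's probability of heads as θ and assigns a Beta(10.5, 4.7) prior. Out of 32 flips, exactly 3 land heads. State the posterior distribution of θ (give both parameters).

Posterior: Beta(13.5, 33.7)

The binomial likelihood is conjugate to the Beta prior: with 3 successes and 29 failures, the posterior is Beta(10.5+3, 4.7+29) = Beta(13.5, 33.7).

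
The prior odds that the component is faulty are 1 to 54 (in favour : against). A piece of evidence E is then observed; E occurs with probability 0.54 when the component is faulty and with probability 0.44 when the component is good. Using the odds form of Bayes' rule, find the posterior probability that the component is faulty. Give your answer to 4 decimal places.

Prior odds = 1/54 = 0.018519.
Likelihood ratio for E = 0.54/0.44 = 1.2273.
Posterior odds = prior odds × LR = 0.022727.
Posterior probability = odds/(1+odds) = 0.022727/1.0227 = 0.0222.

Posterior probability ≈ 0.0222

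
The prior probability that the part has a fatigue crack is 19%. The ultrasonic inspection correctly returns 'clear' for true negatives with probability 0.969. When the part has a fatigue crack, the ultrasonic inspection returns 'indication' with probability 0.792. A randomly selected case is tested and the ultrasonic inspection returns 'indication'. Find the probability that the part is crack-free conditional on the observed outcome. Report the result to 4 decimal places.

P(¬H | E) ≈ 0.1430

Let H be the event that the part has a fatigue crack. P(H) = 0.19, so P(¬H) = 0.81. With E the 'indication' result, P(E|H) = 0.792 and P(E|¬H) = 0.031.
P(E) = 0.792·0.19 + 0.031·0.81 = 0.15048 + 0.025110 = 0.17559.
By Bayes' theorem, P(H|E) = 0.15048 / 0.17559 = 0.8570. Hence P(¬H|E) = 1 − 0.8570 = 0.1430.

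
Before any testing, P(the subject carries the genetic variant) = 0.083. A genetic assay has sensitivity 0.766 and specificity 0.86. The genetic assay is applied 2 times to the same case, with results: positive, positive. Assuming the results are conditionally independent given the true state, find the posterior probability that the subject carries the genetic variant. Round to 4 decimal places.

Let H be the event that the subject carries the genetic variant; start with P(H) = 0.083. P('positive'|H) = 0.766, P('positive'|¬H) = 0.14.
Update on result 1 ('positive'): P(H) ← 0.766·0.0830 / (0.766·0.0830 + 0.14·0.9170) = 0.063578/0.19196 = 0.3312.
Update on result 2 ('positive'): P(H) ← 0.766·0.3312 / (0.766·0.3312 + 0.14·0.6688) = 0.25371/0.34734 = 0.7304.

Posterior P(H) ≈ 0.7304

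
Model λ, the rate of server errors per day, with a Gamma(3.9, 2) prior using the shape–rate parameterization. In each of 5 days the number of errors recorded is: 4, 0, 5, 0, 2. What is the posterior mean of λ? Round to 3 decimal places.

Posterior mean ≈ 2.129

The Poisson likelihood adds the total count to the shape and the number of exposure periods to the rate. Here ∑xᵢ = 11 and n = 5, so shape 3.9→14.9 and rate 2→7.
Posterior mean = shape/rate = 14.9/7 = 2.129.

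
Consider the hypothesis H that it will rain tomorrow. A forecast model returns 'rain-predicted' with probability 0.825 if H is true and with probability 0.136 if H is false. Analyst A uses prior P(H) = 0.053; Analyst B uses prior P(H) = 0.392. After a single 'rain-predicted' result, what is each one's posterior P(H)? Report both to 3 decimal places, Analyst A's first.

The likelihood ratio for a 'rain-predicted' result is 0.825/0.136 = 6.0662.
Analyst A: prior odds 0.053/0.947 = 0.055966; posterior odds 0.33950; posterior probability 0.253.
Analyst B: prior odds 0.392/0.608 = 0.64474; posterior odds 3.9111; posterior probability 0.796.

Analyst A: 0.253; Analyst B: 0.796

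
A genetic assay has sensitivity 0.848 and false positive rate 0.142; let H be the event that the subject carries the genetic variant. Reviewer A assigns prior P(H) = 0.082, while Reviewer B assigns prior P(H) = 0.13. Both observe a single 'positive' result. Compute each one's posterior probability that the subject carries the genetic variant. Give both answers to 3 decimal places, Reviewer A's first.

P('+'|H) = 0.848, P('+'|¬H) = 0.142.
Reviewer A: numerator 0.848·0.082 = 0.069536; evidence = 0.069536+0.142·0.918 = 0.19989; posterior = 0.348.
Reviewer B: numerator 0.848·0.13 = 0.11024; evidence = 0.11024+0.142·0.87 = 0.23378; posterior = 0.472.

Reviewer A: 0.348; Reviewer B: 0.472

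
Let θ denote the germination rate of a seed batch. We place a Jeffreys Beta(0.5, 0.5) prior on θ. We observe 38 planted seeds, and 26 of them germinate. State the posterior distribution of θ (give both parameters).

Posterior: Beta(26.5, 12.5)

The binomial likelihood is conjugate to the Beta prior: with 26 successes and 12 failures, the posterior is Beta(0.5+26, 0.5+12) = Beta(26.5, 12.5).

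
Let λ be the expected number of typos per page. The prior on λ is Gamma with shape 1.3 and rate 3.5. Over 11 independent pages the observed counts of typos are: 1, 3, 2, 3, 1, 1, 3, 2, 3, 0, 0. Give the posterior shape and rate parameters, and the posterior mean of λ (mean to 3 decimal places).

Total count ∑xᵢ = 19 over n = 11 pages.
Gamma is conjugate to the Poisson likelihood: posterior is Gamma(shape = 1.3+19 = 20.3, rate = 3.5+11 = 14.5).
E[λ | data] = 20.3/14.5 = 1.400.

Posterior: Gamma(shape=20.3, rate=14.5); mean ≈ 1.400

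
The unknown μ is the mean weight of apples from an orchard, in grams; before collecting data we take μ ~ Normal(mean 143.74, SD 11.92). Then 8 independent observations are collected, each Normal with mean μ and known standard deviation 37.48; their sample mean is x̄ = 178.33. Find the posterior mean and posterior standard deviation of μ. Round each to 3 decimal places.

Posterior mean ≈ 159.211; posterior SD ≈ 8.862

With known σ, the Normal prior is conjugate. Weight on the data is w = (n/σ²)/(n/σ² + 1/τ₀²) = 0.00569496/(0.00569496+0.00703797) = 0.44726.
Posterior mean = w·x̄ + (1−w)·μ₀ = 0.44726·178.33 + 0.55274·143.74 = 159.211. Posterior variance = 1/(0.00569496+0.00703797) = 78.5365, so SD = 8.862.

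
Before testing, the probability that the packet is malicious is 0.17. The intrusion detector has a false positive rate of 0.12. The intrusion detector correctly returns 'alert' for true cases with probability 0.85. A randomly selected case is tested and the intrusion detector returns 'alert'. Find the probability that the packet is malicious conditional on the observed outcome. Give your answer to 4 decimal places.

P(H | E) ≈ 0.5920

Let H be the event that the packet is malicious. P(H) = 0.17, so P(¬H) = 0.83. With E the 'alert' result, P(E|H) = 0.85 and P(E|¬H) = 0.12.
P(E) = 0.85·0.17 + 0.12·0.83 = 0.14450 + 0.099600 = 0.24410.
By Bayes' theorem, P(H|E) = 0.14450 / 0.24410 = 0.5920.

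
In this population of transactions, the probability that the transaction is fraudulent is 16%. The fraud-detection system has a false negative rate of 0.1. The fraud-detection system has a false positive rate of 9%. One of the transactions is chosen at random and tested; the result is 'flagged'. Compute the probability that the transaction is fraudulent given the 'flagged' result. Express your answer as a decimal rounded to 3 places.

Write H for 'the transaction is fraudulent'. Prior odds H:¬H = 0.16/0.84 = 0.19048. For the 'flagged' outcome, the likelihood ratio is 0.9/0.09 = 10.000.
Posterior odds = 0.19048 × 10.000 = 1.9048, so P(H|E) = 1.9048/(1+1.9048) = 0.656.

P(H | E) ≈ 0.656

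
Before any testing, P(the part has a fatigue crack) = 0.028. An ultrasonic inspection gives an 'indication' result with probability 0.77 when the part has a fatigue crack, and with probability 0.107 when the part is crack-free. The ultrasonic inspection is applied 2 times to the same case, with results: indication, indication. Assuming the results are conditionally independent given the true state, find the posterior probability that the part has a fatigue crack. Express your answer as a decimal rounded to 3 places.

Posterior P(H) ≈ 0.599

With H the event that the part has a fatigue crack, the joint likelihood of the observed sequence is P(data|H) = 0.77·0.77 = 0.59290 and P(data|¬H) = 0.107·0.107 = 0.011449.
Bayes: P(H|data) = 0.028·0.59290 / (0.028·0.59290 + 0.972·0.011449) = 0.016601/0.027730 = 0.5987.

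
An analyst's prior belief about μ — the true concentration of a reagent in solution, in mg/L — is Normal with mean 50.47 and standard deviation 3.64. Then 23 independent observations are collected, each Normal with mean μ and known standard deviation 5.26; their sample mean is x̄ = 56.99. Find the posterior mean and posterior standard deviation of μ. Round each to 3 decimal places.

Prior precision 1/τ₀² = 1/3.64² = 0.0754740; data precision n/σ² = 23/5.26² = 0.831297.
Posterior precision = 0.0754740 + 0.831297 = 0.906771, giving posterior SD = 1/√0.906771 = 1.050.
Posterior mean = (0.0754740·50.47 + 0.831297·56.99) / 0.906771 = 56.447.

Posterior mean ≈ 56.447; posterior SD ≈ 1.050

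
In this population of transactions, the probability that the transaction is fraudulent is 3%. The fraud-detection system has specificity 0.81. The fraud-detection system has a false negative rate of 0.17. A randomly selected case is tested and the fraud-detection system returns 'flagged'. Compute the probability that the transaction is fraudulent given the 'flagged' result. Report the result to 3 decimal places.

P(H | E) ≈ 0.119

Let H be the event that the transaction is fraudulent. P(H) = 0.03, so P(¬H) = 0.97. With E the 'flagged' result, P(E|H) = 0.83 and P(E|¬H) = 0.19.
P(E) = 0.83·0.03 + 0.19·0.97 = 0.024900 + 0.18430 = 0.20920.
By Bayes' theorem, P(H|E) = 0.024900 / 0.20920 = 0.119.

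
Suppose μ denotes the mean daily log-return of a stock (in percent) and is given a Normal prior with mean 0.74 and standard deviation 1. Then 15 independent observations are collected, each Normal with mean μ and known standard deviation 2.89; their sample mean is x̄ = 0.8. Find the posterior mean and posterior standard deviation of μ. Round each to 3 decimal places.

Posterior mean ≈ 0.779; posterior SD ≈ 0.598

Prior precision 1/τ₀² = 1/1² = 1.00000; data precision n/σ² = 15/2.89² = 1.79596.
Posterior precision = 1.00000 + 1.79596 = 2.79596, giving posterior SD = 1/√2.79596 = 0.598.
Posterior mean = (1.00000·0.74 + 1.79596·0.8) / 2.79596 = 0.779.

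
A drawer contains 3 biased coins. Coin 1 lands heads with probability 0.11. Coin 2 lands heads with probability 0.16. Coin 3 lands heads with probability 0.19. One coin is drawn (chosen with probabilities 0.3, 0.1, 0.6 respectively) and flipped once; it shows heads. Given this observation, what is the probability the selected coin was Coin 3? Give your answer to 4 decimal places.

Tabulate prior·likelihood by source: [1] prior 0.3, lik 0.11, product 0.03300; [2] prior 0.1, lik 0.16, product 0.01600; [3] prior 0.6, lik 0.19, product 0.1140.
Normalizing constant = 0.16300; the posterior for Coin 3 is its product over the sum, 0.1140/0.16300 = 0.6994.

Posterior probability ≈ 0.6994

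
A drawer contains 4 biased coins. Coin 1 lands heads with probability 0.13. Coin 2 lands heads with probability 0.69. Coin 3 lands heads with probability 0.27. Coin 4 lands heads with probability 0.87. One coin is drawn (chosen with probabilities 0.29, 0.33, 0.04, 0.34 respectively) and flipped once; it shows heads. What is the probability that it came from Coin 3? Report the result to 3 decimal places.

Posterior probability ≈ 0.019

P(heads|C1) = 0.13; P(heads|C2) = 0.69; P(heads|C3) = 0.27; P(heads|C4) = 0.87.
Prior × likelihood for each source: 0.29·0.13=0.03770, 0.33·0.69=0.2277, 0.04·0.27=0.01080, 0.34·0.87=0.2958. Summing gives P(heads) = 0.57200.
P(Coin 3 | heads) = 0.01080 / 0.57200 = 0.019.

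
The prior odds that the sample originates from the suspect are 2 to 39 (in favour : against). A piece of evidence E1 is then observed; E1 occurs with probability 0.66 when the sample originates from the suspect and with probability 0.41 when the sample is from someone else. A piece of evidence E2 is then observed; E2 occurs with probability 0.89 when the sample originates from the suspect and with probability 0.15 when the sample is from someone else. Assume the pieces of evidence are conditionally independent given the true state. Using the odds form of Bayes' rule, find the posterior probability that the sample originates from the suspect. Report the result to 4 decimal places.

Posterior probability ≈ 0.3288

Prior odds = 2/39 = 0.051282.
Likelihood ratio for E1 = 0.66/0.41 = 1.6098.
Likelihood ratio for E2 = 0.89/0.15 = 5.9333.
Posterior odds = prior odds × LR₁ × LR₂ = 0.48981.
Posterior probability = odds/(1+odds) = 0.48981/1.4898 = 0.3288.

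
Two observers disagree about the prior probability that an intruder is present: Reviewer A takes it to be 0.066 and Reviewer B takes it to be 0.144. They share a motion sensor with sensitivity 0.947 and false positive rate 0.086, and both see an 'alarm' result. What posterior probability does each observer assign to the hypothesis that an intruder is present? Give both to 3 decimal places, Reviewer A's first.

The likelihood ratio for an 'alarm' result is 0.947/0.086 = 11.012.
Reviewer A: prior odds 0.066/0.934 = 0.070664; posterior odds 0.77812; posterior probability 0.438.
Reviewer B: prior odds 0.144/0.856 = 0.16822; posterior odds 1.8524; posterior probability 0.649.

Reviewer A: 0.438; Reviewer B: 0.649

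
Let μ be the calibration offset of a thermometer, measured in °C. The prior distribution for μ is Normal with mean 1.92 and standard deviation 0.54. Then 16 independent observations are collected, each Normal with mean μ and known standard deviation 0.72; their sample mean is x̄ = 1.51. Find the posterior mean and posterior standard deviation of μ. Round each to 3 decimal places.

Posterior mean ≈ 1.551; posterior SD ≈ 0.171

Prior precision 1/τ₀² = 1/0.54² = 3.42936; data precision n/σ² = 16/0.72² = 30.8642.
Posterior precision = 3.42936 + 30.8642 = 34.2936, giving posterior SD = 1/√34.2936 = 0.171.
Posterior mean = (3.42936·1.92 + 30.8642·1.51) / 34.2936 = 1.551.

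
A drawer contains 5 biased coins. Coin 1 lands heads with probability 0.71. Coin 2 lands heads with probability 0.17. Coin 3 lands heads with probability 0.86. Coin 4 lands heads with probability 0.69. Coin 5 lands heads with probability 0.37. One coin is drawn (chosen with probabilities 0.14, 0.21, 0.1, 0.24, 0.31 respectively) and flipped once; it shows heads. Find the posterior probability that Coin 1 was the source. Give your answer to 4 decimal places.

Posterior probability ≈ 0.1982

Tabulate prior·likelihood by source: [1] prior 0.14, lik 0.71, product 0.09940; [2] prior 0.21, lik 0.17, product 0.03570; [3] prior 0.1, lik 0.86, product 0.08600; [4] prior 0.24, lik 0.69, product 0.1656; [5] prior 0.31, lik 0.37, product 0.1147.
Normalizing constant = 0.50140; the posterior for Coin 1 is its product over the sum, 0.09940/0.50140 = 0.1982.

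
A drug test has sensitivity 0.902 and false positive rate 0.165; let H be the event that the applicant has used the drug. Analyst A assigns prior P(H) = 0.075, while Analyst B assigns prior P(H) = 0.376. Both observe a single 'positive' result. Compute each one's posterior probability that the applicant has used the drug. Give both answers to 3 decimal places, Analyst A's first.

P('+'|H) = 0.902, P('+'|¬H) = 0.165.
Analyst A: numerator 0.902·0.075 = 0.067650; evidence = 0.067650+0.165·0.925 = 0.22027; posterior = 0.307.
Analyst B: numerator 0.902·0.376 = 0.33915; evidence = 0.33915+0.165·0.624 = 0.44211; posterior = 0.767.

Analyst A: 0.307; Analyst B: 0.767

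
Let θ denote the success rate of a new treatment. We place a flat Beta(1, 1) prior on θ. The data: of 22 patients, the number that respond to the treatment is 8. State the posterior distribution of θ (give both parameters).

Posterior: Beta(9, 15)

Observing 8 successes and 14 failures updates Beta(1, 1) by adding the success and failure counts to the two shape parameters: α = 1+8 = 9, β = 1+14 = 15.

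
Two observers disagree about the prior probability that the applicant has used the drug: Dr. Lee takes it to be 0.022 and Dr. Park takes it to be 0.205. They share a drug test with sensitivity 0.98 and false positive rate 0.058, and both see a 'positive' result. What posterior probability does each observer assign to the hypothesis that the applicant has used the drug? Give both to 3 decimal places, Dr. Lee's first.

The likelihood ratio for a 'positive' result is 0.98/0.058 = 16.897.
Dr. Lee: prior odds 0.022/0.978 = 0.022495; posterior odds 0.38009; posterior probability 0.275.
Dr. Park: prior odds 0.205/0.795 = 0.25786; posterior odds 4.3570; posterior probability 0.813.

Dr. Lee: 0.275; Dr. Park: 0.813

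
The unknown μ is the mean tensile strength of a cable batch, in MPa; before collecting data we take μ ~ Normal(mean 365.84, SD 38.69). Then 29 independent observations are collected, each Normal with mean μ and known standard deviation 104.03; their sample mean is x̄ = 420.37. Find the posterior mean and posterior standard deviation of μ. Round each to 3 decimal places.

With known σ, the Normal prior is conjugate. Weight on the data is w = (n/σ²)/(n/σ² + 1/τ₀²) = 0.00267967/(0.00267967+0.00066804) = 0.80045.
Posterior mean = w·x̄ + (1−w)·μ₀ = 0.80045·420.37 + 0.19955·365.84 = 409.488. Posterior variance = 1/(0.00267967+0.00066804) = 298.712, so SD = 17.283.

Posterior mean ≈ 409.488; posterior SD ≈ 17.283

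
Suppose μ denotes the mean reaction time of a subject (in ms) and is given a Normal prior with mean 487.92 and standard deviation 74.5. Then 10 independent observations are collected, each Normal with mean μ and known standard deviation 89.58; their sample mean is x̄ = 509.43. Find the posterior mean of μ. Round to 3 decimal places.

Prior precision 1/τ₀² = 1/74.5² = 0.00018017; data precision n/σ² = 10/89.58² = 0.00124617.
Posterior precision = 0.00018017 + 0.00124617 = 0.00142634.
Posterior mean = (0.00018017·487.92 + 0.00124617·509.43) / 0.00142634 = 506.713.

Posterior mean ≈ 506.713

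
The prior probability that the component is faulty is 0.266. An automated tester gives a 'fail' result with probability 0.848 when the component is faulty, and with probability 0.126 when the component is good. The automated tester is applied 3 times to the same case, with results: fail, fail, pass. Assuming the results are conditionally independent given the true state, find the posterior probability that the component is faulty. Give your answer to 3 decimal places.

Posterior P(H) ≈ 0.741

With H the event that the component is faulty, the joint likelihood of the observed sequence is P(data|H) = 0.848·0.848·0.152 = 0.10930 and P(data|¬H) = 0.126·0.126·0.874 = 0.013876.
Bayes: P(H|data) = 0.266·0.10930 / (0.266·0.10930 + 0.734·0.013876) = 0.029075/0.039260 = 0.7406.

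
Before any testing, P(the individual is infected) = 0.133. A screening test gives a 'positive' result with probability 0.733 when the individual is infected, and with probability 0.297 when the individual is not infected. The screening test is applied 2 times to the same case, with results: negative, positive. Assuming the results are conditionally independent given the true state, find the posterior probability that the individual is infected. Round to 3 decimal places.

Let H be the event that the individual is infected; start with P(H) = 0.133. P('positive'|H) = 0.733, P('positive'|¬H) = 0.297.
Update on result 1 ('negative'): P(H) ← 0.267·0.1330 / (0.267·0.1330 + 0.703·0.8670) = 0.035511/0.64501 = 0.0551.
Update on result 2 ('positive'): P(H) ← 0.733·0.0551 / (0.733·0.0551 + 0.297·0.9449) = 0.040355/0.32100 = 0.1257.

Posterior P(H) ≈ 0.126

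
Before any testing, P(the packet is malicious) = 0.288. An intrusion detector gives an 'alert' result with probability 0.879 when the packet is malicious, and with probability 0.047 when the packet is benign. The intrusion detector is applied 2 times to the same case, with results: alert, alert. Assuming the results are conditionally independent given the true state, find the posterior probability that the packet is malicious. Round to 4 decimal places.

Let H be the event that the packet is malicious; start with P(H) = 0.288. P('alert'|H) = 0.879, P('alert'|¬H) = 0.047.
Update on result 1 ('alert'): P(H) ← 0.879·0.2880 / (0.879·0.2880 + 0.047·0.7120) = 0.25315/0.28662 = 0.8832.
Update on result 2 ('alert'): P(H) ← 0.879·0.8832 / (0.879·0.8832 + 0.047·0.1168) = 0.77637/0.78186 = 0.9930.

Posterior P(H) ≈ 0.9930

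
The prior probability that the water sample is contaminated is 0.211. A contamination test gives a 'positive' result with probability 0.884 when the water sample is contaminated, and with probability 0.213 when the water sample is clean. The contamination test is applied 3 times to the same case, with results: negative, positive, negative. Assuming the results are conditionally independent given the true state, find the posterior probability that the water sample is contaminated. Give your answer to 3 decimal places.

With H the event that the water sample is contaminated, the joint likelihood of the observed sequence is P(data|H) = 0.116·0.884·0.116 = 0.011895 and P(data|¬H) = 0.787·0.213·0.787 = 0.13193.
Bayes: P(H|data) = 0.211·0.011895 / (0.211·0.011895 + 0.789·0.13193) = 0.0025099/0.10660 = 0.0235.

Posterior P(H) ≈ 0.024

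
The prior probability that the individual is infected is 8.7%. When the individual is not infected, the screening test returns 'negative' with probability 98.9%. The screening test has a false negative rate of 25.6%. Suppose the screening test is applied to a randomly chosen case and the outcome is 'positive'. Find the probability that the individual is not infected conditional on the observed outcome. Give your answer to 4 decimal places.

Let H be the event that the individual is infected. P(H) = 0.087, so P(¬H) = 0.913. With E the 'positive' result, P(E|H) = 0.744 and P(E|¬H) = 0.011.
P(E) = 0.744·0.087 + 0.011·0.913 = 0.064728 + 0.010043 = 0.074771.
By Bayes' theorem, P(H|E) = 0.064728 / 0.074771 = 0.8657. Hence P(¬H|E) = 1 − 0.8657 = 0.1343.

P(¬H | E) ≈ 0.1343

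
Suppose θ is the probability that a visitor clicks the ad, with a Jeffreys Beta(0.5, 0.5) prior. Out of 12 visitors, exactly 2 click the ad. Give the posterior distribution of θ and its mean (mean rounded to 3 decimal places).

Observing 2 successes and 10 failures updates Beta(0.5, 0.5) by adding the success and failure counts to the two shape parameters: α = 0.5+2 = 2.5, β = 0.5+10 = 10.5.
E[θ | data] = 2.5/(2.5+10.5) = 0.192.

Posterior: Beta(2.5, 10.5); mean ≈ 0.192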